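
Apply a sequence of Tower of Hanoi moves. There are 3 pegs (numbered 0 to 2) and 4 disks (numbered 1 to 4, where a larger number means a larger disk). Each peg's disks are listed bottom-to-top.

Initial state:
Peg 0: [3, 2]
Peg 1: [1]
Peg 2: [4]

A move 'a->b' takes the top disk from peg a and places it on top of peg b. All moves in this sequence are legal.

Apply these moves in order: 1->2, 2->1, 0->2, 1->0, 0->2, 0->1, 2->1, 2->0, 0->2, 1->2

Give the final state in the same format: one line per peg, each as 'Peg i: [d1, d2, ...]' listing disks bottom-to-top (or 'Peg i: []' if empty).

After move 1 (1->2):
Peg 0: [3, 2]
Peg 1: []
Peg 2: [4, 1]

After move 2 (2->1):
Peg 0: [3, 2]
Peg 1: [1]
Peg 2: [4]

After move 3 (0->2):
Peg 0: [3]
Peg 1: [1]
Peg 2: [4, 2]

After move 4 (1->0):
Peg 0: [3, 1]
Peg 1: []
Peg 2: [4, 2]

After move 5 (0->2):
Peg 0: [3]
Peg 1: []
Peg 2: [4, 2, 1]

After move 6 (0->1):
Peg 0: []
Peg 1: [3]
Peg 2: [4, 2, 1]

After move 7 (2->1):
Peg 0: []
Peg 1: [3, 1]
Peg 2: [4, 2]

After move 8 (2->0):
Peg 0: [2]
Peg 1: [3, 1]
Peg 2: [4]

After move 9 (0->2):
Peg 0: []
Peg 1: [3, 1]
Peg 2: [4, 2]

After move 10 (1->2):
Peg 0: []
Peg 1: [3]
Peg 2: [4, 2, 1]

Answer: Peg 0: []
Peg 1: [3]
Peg 2: [4, 2, 1]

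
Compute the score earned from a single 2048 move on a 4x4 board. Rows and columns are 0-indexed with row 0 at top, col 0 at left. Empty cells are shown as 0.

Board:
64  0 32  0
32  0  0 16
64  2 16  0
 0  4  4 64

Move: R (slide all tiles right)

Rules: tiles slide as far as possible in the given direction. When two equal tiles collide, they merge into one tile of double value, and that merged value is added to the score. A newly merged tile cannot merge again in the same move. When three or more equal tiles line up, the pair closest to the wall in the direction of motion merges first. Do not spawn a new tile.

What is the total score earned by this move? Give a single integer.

Slide right:
row 0: [64, 0, 32, 0] -> [0, 0, 64, 32]  score +0 (running 0)
row 1: [32, 0, 0, 16] -> [0, 0, 32, 16]  score +0 (running 0)
row 2: [64, 2, 16, 0] -> [0, 64, 2, 16]  score +0 (running 0)
row 3: [0, 4, 4, 64] -> [0, 0, 8, 64]  score +8 (running 8)
Board after move:
 0  0 64 32
 0  0 32 16
 0 64  2 16
 0  0  8 64

Answer: 8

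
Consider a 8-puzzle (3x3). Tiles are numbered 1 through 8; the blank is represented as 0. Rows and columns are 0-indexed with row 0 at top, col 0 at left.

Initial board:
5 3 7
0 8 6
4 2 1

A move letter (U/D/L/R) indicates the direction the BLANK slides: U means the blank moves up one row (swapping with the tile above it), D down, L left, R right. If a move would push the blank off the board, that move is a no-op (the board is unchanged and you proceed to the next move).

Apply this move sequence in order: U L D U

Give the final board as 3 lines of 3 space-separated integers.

After move 1 (U):
0 3 7
5 8 6
4 2 1

After move 2 (L):
0 3 7
5 8 6
4 2 1

After move 3 (D):
5 3 7
0 8 6
4 2 1

After move 4 (U):
0 3 7
5 8 6
4 2 1

Answer: 0 3 7
5 8 6
4 2 1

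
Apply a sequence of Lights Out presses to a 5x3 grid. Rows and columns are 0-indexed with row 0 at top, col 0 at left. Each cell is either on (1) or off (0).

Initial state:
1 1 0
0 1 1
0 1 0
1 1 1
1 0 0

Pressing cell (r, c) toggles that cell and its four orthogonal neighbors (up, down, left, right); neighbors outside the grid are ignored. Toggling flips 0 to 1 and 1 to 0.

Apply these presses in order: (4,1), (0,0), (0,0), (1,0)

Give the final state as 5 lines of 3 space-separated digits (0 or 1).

Answer: 0 1 0
1 0 1
1 1 0
1 0 1
0 1 1

Derivation:
After press 1 at (4,1):
1 1 0
0 1 1
0 1 0
1 0 1
0 1 1

After press 2 at (0,0):
0 0 0
1 1 1
0 1 0
1 0 1
0 1 1

After press 3 at (0,0):
1 1 0
0 1 1
0 1 0
1 0 1
0 1 1

After press 4 at (1,0):
0 1 0
1 0 1
1 1 0
1 0 1
0 1 1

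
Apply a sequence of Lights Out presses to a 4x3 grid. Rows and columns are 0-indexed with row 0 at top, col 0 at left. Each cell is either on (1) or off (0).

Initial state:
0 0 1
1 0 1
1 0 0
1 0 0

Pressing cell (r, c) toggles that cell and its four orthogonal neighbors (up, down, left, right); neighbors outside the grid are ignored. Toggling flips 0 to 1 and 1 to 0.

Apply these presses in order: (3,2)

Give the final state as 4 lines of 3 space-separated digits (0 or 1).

Answer: 0 0 1
1 0 1
1 0 1
1 1 1

Derivation:
After press 1 at (3,2):
0 0 1
1 0 1
1 0 1
1 1 1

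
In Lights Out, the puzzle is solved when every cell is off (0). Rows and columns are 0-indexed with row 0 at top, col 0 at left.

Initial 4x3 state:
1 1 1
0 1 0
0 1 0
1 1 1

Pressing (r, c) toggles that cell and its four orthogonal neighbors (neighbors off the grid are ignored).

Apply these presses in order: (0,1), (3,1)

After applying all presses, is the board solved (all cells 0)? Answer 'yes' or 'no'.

After press 1 at (0,1):
0 0 0
0 0 0
0 1 0
1 1 1

After press 2 at (3,1):
0 0 0
0 0 0
0 0 0
0 0 0

Lights still on: 0

Answer: yes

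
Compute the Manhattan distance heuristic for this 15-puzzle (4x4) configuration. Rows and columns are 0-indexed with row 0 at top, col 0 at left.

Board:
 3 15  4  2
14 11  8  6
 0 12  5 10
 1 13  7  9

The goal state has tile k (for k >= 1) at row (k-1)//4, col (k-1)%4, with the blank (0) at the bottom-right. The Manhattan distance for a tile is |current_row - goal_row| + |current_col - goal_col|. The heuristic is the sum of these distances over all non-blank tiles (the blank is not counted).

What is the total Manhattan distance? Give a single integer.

Tile 3: at (0,0), goal (0,2), distance |0-0|+|0-2| = 2
Tile 15: at (0,1), goal (3,2), distance |0-3|+|1-2| = 4
Tile 4: at (0,2), goal (0,3), distance |0-0|+|2-3| = 1
Tile 2: at (0,3), goal (0,1), distance |0-0|+|3-1| = 2
Tile 14: at (1,0), goal (3,1), distance |1-3|+|0-1| = 3
Tile 11: at (1,1), goal (2,2), distance |1-2|+|1-2| = 2
Tile 8: at (1,2), goal (1,3), distance |1-1|+|2-3| = 1
Tile 6: at (1,3), goal (1,1), distance |1-1|+|3-1| = 2
Tile 12: at (2,1), goal (2,3), distance |2-2|+|1-3| = 2
Tile 5: at (2,2), goal (1,0), distance |2-1|+|2-0| = 3
Tile 10: at (2,3), goal (2,1), distance |2-2|+|3-1| = 2
Tile 1: at (3,0), goal (0,0), distance |3-0|+|0-0| = 3
Tile 13: at (3,1), goal (3,0), distance |3-3|+|1-0| = 1
Tile 7: at (3,2), goal (1,2), distance |3-1|+|2-2| = 2
Tile 9: at (3,3), goal (2,0), distance |3-2|+|3-0| = 4
Sum: 2 + 4 + 1 + 2 + 3 + 2 + 1 + 2 + 2 + 3 + 2 + 3 + 1 + 2 + 4 = 34

Answer: 34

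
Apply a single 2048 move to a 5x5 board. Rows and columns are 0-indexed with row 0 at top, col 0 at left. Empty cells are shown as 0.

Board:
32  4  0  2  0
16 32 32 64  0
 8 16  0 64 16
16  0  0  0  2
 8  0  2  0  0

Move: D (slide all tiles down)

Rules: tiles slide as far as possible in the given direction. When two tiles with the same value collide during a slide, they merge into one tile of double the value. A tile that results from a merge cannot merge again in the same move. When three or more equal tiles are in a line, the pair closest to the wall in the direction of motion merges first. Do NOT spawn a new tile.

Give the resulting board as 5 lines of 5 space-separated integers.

Answer:  32   0   0   0   0
 16   0   0   0   0
  8   4   0   0   0
 16  32  32   2  16
  8  16   2 128   2

Derivation:
Slide down:
col 0: [32, 16, 8, 16, 8] -> [32, 16, 8, 16, 8]
col 1: [4, 32, 16, 0, 0] -> [0, 0, 4, 32, 16]
col 2: [0, 32, 0, 0, 2] -> [0, 0, 0, 32, 2]
col 3: [2, 64, 64, 0, 0] -> [0, 0, 0, 2, 128]
col 4: [0, 0, 16, 2, 0] -> [0, 0, 0, 16, 2]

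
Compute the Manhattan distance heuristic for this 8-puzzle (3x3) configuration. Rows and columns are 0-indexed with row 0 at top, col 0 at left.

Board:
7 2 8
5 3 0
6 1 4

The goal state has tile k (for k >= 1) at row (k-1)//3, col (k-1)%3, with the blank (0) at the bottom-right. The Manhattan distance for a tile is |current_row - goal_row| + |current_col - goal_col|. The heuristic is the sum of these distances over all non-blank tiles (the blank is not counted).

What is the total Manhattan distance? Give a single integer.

Answer: 17

Derivation:
Tile 7: (0,0)->(2,0) = 2
Tile 2: (0,1)->(0,1) = 0
Tile 8: (0,2)->(2,1) = 3
Tile 5: (1,0)->(1,1) = 1
Tile 3: (1,1)->(0,2) = 2
Tile 6: (2,0)->(1,2) = 3
Tile 1: (2,1)->(0,0) = 3
Tile 4: (2,2)->(1,0) = 3
Sum: 2 + 0 + 3 + 1 + 2 + 3 + 3 + 3 = 17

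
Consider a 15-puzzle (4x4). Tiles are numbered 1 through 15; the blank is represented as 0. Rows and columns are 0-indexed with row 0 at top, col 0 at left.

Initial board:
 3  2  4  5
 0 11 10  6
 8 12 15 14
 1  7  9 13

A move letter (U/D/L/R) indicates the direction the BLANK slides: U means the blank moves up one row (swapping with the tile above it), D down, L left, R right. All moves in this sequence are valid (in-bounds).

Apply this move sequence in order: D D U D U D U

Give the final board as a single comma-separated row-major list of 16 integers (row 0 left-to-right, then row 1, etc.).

Answer: 3, 2, 4, 5, 8, 11, 10, 6, 0, 12, 15, 14, 1, 7, 9, 13

Derivation:
After move 1 (D):
 3  2  4  5
 8 11 10  6
 0 12 15 14
 1  7  9 13

After move 2 (D):
 3  2  4  5
 8 11 10  6
 1 12 15 14
 0  7  9 13

After move 3 (U):
 3  2  4  5
 8 11 10  6
 0 12 15 14
 1  7  9 13

After move 4 (D):
 3  2  4  5
 8 11 10  6
 1 12 15 14
 0  7  9 13

After move 5 (U):
 3  2  4  5
 8 11 10  6
 0 12 15 14
 1  7  9 13

After move 6 (D):
 3  2  4  5
 8 11 10  6
 1 12 15 14
 0  7  9 13

After move 7 (U):
 3  2  4  5
 8 11 10  6
 0 12 15 14
 1  7  9 13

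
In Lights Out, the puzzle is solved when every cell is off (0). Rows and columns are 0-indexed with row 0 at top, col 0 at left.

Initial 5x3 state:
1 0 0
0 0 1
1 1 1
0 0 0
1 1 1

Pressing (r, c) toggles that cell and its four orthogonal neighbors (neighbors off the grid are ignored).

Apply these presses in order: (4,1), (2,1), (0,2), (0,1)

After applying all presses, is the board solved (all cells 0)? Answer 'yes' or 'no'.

After press 1 at (4,1):
1 0 0
0 0 1
1 1 1
0 1 0
0 0 0

After press 2 at (2,1):
1 0 0
0 1 1
0 0 0
0 0 0
0 0 0

After press 3 at (0,2):
1 1 1
0 1 0
0 0 0
0 0 0
0 0 0

After press 4 at (0,1):
0 0 0
0 0 0
0 0 0
0 0 0
0 0 0

Lights still on: 0

Answer: yes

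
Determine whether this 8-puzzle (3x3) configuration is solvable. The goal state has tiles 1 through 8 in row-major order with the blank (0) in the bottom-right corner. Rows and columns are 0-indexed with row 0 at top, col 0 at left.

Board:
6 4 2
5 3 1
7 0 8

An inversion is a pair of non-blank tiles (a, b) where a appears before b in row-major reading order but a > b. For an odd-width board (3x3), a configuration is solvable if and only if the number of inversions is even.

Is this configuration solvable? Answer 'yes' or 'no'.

Inversions (pairs i<j in row-major order where tile[i] > tile[j] > 0): 12
12 is even, so the puzzle is solvable.

Answer: yes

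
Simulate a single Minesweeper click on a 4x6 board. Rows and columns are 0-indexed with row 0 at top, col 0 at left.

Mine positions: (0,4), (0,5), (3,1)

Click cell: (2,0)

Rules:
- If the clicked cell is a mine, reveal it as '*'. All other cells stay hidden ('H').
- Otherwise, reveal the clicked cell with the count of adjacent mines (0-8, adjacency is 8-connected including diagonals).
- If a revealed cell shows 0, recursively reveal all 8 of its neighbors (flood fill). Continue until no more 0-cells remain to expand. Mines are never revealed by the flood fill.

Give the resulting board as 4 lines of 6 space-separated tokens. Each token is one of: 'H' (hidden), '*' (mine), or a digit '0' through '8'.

H H H H H H
H H H H H H
1 H H H H H
H H H H H H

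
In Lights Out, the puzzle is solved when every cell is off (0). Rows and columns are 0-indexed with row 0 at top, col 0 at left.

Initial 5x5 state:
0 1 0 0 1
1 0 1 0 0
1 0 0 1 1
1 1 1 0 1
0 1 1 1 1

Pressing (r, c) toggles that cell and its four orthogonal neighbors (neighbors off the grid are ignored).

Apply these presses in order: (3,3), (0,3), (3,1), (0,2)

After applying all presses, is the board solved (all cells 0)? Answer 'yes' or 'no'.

Answer: no

Derivation:
After press 1 at (3,3):
0 1 0 0 1
1 0 1 0 0
1 0 0 0 1
1 1 0 1 0
0 1 1 0 1

After press 2 at (0,3):
0 1 1 1 0
1 0 1 1 0
1 0 0 0 1
1 1 0 1 0
0 1 1 0 1

After press 3 at (3,1):
0 1 1 1 0
1 0 1 1 0
1 1 0 0 1
0 0 1 1 0
0 0 1 0 1

After press 4 at (0,2):
0 0 0 0 0
1 0 0 1 0
1 1 0 0 1
0 0 1 1 0
0 0 1 0 1

Lights still on: 9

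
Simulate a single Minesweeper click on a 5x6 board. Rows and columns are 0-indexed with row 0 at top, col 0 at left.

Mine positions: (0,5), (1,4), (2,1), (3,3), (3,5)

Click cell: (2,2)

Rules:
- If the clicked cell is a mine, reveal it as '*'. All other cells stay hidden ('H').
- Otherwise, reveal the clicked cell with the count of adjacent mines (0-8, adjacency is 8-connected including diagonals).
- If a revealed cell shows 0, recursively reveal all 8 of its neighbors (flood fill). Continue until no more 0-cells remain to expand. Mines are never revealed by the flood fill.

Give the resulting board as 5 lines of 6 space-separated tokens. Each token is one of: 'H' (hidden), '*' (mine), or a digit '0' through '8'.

H H H H H H
H H H H H H
H H 2 H H H
H H H H H H
H H H H H H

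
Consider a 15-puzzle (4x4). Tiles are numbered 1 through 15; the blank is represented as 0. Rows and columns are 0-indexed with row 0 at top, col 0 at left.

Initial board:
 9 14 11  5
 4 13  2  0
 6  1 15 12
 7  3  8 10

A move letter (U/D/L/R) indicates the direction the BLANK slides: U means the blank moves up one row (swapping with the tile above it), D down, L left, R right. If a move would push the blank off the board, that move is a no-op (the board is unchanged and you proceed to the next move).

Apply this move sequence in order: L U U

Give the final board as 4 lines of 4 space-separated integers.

Answer:  9 14  0  5
 4 13 11  2
 6  1 15 12
 7  3  8 10

Derivation:
After move 1 (L):
 9 14 11  5
 4 13  0  2
 6  1 15 12
 7  3  8 10

After move 2 (U):
 9 14  0  5
 4 13 11  2
 6  1 15 12
 7  3  8 10

After move 3 (U):
 9 14  0  5
 4 13 11  2
 6  1 15 12
 7  3  8 10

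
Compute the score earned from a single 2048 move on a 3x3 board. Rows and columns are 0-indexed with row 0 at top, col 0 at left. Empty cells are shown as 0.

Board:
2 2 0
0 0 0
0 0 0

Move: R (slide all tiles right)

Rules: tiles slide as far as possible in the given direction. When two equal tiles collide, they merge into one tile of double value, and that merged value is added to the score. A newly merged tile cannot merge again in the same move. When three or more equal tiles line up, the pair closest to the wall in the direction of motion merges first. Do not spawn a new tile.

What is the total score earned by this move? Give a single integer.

Answer: 4

Derivation:
Slide right:
row 0: [2, 2, 0] -> [0, 0, 4]  score +4 (running 4)
row 1: [0, 0, 0] -> [0, 0, 0]  score +0 (running 4)
row 2: [0, 0, 0] -> [0, 0, 0]  score +0 (running 4)
Board after move:
0 0 4
0 0 0
0 0 0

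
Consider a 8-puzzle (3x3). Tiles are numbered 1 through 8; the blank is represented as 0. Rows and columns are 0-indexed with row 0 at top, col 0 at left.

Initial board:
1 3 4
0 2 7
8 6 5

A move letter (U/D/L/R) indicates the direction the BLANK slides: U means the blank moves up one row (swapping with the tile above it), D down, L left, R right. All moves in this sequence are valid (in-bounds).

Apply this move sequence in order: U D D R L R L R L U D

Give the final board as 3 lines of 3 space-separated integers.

Answer: 1 3 4
8 2 7
0 6 5

Derivation:
After move 1 (U):
0 3 4
1 2 7
8 6 5

After move 2 (D):
1 3 4
0 2 7
8 6 5

After move 3 (D):
1 3 4
8 2 7
0 6 5

After move 4 (R):
1 3 4
8 2 7
6 0 5

After move 5 (L):
1 3 4
8 2 7
0 6 5

After move 6 (R):
1 3 4
8 2 7
6 0 5

After move 7 (L):
1 3 4
8 2 7
0 6 5

After move 8 (R):
1 3 4
8 2 7
6 0 5

After move 9 (L):
1 3 4
8 2 7
0 6 5

After move 10 (U):
1 3 4
0 2 7
8 6 5

After move 11 (D):
1 3 4
8 2 7
0 6 5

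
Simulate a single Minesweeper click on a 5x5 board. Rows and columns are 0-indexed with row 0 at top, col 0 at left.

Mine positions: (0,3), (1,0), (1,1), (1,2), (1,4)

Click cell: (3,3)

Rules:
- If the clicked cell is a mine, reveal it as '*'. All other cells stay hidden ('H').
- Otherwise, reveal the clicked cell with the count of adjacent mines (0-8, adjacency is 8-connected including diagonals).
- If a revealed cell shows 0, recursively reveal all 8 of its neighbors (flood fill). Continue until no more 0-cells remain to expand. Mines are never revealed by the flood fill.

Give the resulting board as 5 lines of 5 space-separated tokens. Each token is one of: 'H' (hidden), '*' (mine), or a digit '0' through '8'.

H H H H H
H H H H H
2 3 2 2 1
0 0 0 0 0
0 0 0 0 0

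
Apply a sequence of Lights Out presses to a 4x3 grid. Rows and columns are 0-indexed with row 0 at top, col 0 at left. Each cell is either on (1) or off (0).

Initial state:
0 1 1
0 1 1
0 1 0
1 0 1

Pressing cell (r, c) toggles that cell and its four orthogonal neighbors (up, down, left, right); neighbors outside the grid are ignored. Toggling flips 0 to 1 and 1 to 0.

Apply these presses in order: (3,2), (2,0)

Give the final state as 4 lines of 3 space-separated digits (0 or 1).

After press 1 at (3,2):
0 1 1
0 1 1
0 1 1
1 1 0

After press 2 at (2,0):
0 1 1
1 1 1
1 0 1
0 1 0

Answer: 0 1 1
1 1 1
1 0 1
0 1 0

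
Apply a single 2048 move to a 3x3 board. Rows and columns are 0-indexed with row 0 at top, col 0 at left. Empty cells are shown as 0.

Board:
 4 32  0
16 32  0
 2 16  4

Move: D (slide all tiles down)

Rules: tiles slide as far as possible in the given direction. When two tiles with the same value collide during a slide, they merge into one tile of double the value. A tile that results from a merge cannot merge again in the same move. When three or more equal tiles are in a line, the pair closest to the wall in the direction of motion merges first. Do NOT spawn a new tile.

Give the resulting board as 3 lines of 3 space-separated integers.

Answer:  4  0  0
16 64  0
 2 16  4

Derivation:
Slide down:
col 0: [4, 16, 2] -> [4, 16, 2]
col 1: [32, 32, 16] -> [0, 64, 16]
col 2: [0, 0, 4] -> [0, 0, 4]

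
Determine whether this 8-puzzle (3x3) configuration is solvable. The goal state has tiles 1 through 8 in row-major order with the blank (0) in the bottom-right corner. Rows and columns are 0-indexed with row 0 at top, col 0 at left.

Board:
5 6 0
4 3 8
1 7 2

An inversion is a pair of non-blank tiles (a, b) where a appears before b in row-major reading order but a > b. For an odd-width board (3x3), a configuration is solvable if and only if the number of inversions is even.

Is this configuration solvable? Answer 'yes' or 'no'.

Answer: no

Derivation:
Inversions (pairs i<j in row-major order where tile[i] > tile[j] > 0): 17
17 is odd, so the puzzle is not solvable.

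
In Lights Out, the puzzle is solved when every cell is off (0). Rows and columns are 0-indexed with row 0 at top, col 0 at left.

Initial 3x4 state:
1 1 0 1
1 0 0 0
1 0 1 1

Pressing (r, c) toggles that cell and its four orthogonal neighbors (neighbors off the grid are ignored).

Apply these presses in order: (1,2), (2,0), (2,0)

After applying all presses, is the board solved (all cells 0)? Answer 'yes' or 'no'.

After press 1 at (1,2):
1 1 1 1
1 1 1 1
1 0 0 1

After press 2 at (2,0):
1 1 1 1
0 1 1 1
0 1 0 1

After press 3 at (2,0):
1 1 1 1
1 1 1 1
1 0 0 1

Lights still on: 10

Answer: no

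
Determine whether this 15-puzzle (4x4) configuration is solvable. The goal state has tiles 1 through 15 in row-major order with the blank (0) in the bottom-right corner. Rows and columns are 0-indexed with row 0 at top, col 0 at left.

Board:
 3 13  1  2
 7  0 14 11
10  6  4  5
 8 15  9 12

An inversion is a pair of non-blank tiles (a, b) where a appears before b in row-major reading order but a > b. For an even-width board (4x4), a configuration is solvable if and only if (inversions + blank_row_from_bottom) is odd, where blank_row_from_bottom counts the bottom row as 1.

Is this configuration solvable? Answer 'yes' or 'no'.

Answer: no

Derivation:
Inversions: 39
Blank is in row 1 (0-indexed from top), which is row 3 counting from the bottom (bottom = 1).
39 + 3 = 42, which is even, so the puzzle is not solvable.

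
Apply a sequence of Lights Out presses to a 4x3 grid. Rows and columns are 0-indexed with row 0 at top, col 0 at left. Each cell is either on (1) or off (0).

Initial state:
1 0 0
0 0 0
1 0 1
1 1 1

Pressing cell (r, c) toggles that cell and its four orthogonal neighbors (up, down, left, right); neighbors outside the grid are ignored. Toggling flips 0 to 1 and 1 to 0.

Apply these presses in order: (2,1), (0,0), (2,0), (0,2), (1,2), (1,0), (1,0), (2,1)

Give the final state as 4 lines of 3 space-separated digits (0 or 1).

After press 1 at (2,1):
1 0 0
0 1 0
0 1 0
1 0 1

After press 2 at (0,0):
0 1 0
1 1 0
0 1 0
1 0 1

After press 3 at (2,0):
0 1 0
0 1 0
1 0 0
0 0 1

After press 4 at (0,2):
0 0 1
0 1 1
1 0 0
0 0 1

After press 5 at (1,2):
0 0 0
0 0 0
1 0 1
0 0 1

After press 6 at (1,0):
1 0 0
1 1 0
0 0 1
0 0 1

After press 7 at (1,0):
0 0 0
0 0 0
1 0 1
0 0 1

After press 8 at (2,1):
0 0 0
0 1 0
0 1 0
0 1 1

Answer: 0 0 0
0 1 0
0 1 0
0 1 1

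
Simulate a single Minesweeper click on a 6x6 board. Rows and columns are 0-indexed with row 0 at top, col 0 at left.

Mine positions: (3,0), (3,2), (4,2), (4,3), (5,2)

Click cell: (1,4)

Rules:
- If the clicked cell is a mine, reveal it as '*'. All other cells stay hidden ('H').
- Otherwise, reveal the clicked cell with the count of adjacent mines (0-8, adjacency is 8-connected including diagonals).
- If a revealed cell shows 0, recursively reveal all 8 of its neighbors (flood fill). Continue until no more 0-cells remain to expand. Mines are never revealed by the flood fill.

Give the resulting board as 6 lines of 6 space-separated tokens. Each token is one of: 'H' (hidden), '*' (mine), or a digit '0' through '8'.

0 0 0 0 0 0
0 0 0 0 0 0
1 2 1 1 0 0
H H H 3 1 0
H H H H 1 0
H H H H 1 0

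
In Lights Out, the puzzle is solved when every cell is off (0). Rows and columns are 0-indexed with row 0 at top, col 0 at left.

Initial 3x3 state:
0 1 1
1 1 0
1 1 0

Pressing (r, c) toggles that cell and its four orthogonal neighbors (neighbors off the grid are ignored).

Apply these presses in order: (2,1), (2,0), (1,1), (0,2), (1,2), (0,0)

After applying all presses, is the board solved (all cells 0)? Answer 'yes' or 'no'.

Answer: no

Derivation:
After press 1 at (2,1):
0 1 1
1 0 0
0 0 1

After press 2 at (2,0):
0 1 1
0 0 0
1 1 1

After press 3 at (1,1):
0 0 1
1 1 1
1 0 1

After press 4 at (0,2):
0 1 0
1 1 0
1 0 1

After press 5 at (1,2):
0 1 1
1 0 1
1 0 0

After press 6 at (0,0):
1 0 1
0 0 1
1 0 0

Lights still on: 4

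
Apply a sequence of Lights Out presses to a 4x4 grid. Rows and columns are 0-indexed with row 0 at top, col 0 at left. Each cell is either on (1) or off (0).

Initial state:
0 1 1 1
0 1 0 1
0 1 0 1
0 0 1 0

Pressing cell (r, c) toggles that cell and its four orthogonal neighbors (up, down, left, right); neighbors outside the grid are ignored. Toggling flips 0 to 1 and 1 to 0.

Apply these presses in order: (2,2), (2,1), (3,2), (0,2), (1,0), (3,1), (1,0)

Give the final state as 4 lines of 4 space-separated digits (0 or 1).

After press 1 at (2,2):
0 1 1 1
0 1 1 1
0 0 1 0
0 0 0 0

After press 2 at (2,1):
0 1 1 1
0 0 1 1
1 1 0 0
0 1 0 0

After press 3 at (3,2):
0 1 1 1
0 0 1 1
1 1 1 0
0 0 1 1

After press 4 at (0,2):
0 0 0 0
0 0 0 1
1 1 1 0
0 0 1 1

After press 5 at (1,0):
1 0 0 0
1 1 0 1
0 1 1 0
0 0 1 1

After press 6 at (3,1):
1 0 0 0
1 1 0 1
0 0 1 0
1 1 0 1

After press 7 at (1,0):
0 0 0 0
0 0 0 1
1 0 1 0
1 1 0 1

Answer: 0 0 0 0
0 0 0 1
1 0 1 0
1 1 0 1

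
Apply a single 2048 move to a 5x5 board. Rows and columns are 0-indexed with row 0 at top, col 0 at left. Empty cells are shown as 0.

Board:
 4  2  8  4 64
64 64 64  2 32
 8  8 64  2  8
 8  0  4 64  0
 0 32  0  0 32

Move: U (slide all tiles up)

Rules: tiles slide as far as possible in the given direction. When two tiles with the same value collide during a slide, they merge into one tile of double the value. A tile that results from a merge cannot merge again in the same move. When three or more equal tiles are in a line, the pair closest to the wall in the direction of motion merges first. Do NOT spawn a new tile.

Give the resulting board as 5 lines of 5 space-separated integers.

Slide up:
col 0: [4, 64, 8, 8, 0] -> [4, 64, 16, 0, 0]
col 1: [2, 64, 8, 0, 32] -> [2, 64, 8, 32, 0]
col 2: [8, 64, 64, 4, 0] -> [8, 128, 4, 0, 0]
col 3: [4, 2, 2, 64, 0] -> [4, 4, 64, 0, 0]
col 4: [64, 32, 8, 0, 32] -> [64, 32, 8, 32, 0]

Answer:   4   2   8   4  64
 64  64 128   4  32
 16   8   4  64   8
  0  32   0   0  32
  0   0   0   0   0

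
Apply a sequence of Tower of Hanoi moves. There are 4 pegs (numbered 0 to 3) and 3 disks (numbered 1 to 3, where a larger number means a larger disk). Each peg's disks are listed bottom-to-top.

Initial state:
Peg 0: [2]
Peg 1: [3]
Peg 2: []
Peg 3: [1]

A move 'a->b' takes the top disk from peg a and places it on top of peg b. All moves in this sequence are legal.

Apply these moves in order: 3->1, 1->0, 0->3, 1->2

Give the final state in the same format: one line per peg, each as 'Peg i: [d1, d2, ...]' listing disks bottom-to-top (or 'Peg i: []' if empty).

Answer: Peg 0: [2]
Peg 1: []
Peg 2: [3]
Peg 3: [1]

Derivation:
After move 1 (3->1):
Peg 0: [2]
Peg 1: [3, 1]
Peg 2: []
Peg 3: []

After move 2 (1->0):
Peg 0: [2, 1]
Peg 1: [3]
Peg 2: []
Peg 3: []

After move 3 (0->3):
Peg 0: [2]
Peg 1: [3]
Peg 2: []
Peg 3: [1]

After move 4 (1->2):
Peg 0: [2]
Peg 1: []
Peg 2: [3]
Peg 3: [1]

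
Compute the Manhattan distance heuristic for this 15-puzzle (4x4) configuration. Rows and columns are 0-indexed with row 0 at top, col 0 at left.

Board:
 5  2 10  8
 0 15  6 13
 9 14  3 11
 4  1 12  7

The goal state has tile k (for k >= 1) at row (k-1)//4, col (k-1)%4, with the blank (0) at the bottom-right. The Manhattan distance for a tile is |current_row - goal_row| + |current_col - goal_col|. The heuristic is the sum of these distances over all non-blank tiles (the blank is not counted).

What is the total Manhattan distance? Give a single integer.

Tile 5: (0,0)->(1,0) = 1
Tile 2: (0,1)->(0,1) = 0
Tile 10: (0,2)->(2,1) = 3
Tile 8: (0,3)->(1,3) = 1
Tile 15: (1,1)->(3,2) = 3
Tile 6: (1,2)->(1,1) = 1
Tile 13: (1,3)->(3,0) = 5
Tile 9: (2,0)->(2,0) = 0
Tile 14: (2,1)->(3,1) = 1
Tile 3: (2,2)->(0,2) = 2
Tile 11: (2,3)->(2,2) = 1
Tile 4: (3,0)->(0,3) = 6
Tile 1: (3,1)->(0,0) = 4
Tile 12: (3,2)->(2,3) = 2
Tile 7: (3,3)->(1,2) = 3
Sum: 1 + 0 + 3 + 1 + 3 + 1 + 5 + 0 + 1 + 2 + 1 + 6 + 4 + 2 + 3 = 33

Answer: 33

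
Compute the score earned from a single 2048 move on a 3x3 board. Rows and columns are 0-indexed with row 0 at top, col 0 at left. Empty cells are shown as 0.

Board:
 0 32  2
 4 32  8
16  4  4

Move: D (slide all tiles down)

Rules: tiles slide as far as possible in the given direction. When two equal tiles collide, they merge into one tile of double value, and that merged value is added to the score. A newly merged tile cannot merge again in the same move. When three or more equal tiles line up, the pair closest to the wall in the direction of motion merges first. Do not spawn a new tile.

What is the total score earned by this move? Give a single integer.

Slide down:
col 0: [0, 4, 16] -> [0, 4, 16]  score +0 (running 0)
col 1: [32, 32, 4] -> [0, 64, 4]  score +64 (running 64)
col 2: [2, 8, 4] -> [2, 8, 4]  score +0 (running 64)
Board after move:
 0  0  2
 4 64  8
16  4  4

Answer: 64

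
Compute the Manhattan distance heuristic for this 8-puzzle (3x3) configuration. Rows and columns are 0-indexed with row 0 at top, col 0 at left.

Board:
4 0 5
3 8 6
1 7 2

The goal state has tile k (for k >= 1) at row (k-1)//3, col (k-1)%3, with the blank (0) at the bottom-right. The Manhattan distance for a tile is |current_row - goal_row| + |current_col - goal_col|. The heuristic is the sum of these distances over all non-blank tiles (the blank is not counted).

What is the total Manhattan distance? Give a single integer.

Tile 4: (0,0)->(1,0) = 1
Tile 5: (0,2)->(1,1) = 2
Tile 3: (1,0)->(0,2) = 3
Tile 8: (1,1)->(2,1) = 1
Tile 6: (1,2)->(1,2) = 0
Tile 1: (2,0)->(0,0) = 2
Tile 7: (2,1)->(2,0) = 1
Tile 2: (2,2)->(0,1) = 3
Sum: 1 + 2 + 3 + 1 + 0 + 2 + 1 + 3 = 13

Answer: 13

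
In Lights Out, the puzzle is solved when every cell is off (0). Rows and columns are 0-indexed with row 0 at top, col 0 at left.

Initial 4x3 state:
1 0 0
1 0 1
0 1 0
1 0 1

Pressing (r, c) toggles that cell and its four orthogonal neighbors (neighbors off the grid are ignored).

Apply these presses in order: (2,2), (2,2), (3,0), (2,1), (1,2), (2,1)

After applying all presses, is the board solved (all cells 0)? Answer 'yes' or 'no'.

After press 1 at (2,2):
1 0 0
1 0 0
0 0 1
1 0 0

After press 2 at (2,2):
1 0 0
1 0 1
0 1 0
1 0 1

After press 3 at (3,0):
1 0 0
1 0 1
1 1 0
0 1 1

After press 4 at (2,1):
1 0 0
1 1 1
0 0 1
0 0 1

After press 5 at (1,2):
1 0 1
1 0 0
0 0 0
0 0 1

After press 6 at (2,1):
1 0 1
1 1 0
1 1 1
0 1 1

Lights still on: 9

Answer: no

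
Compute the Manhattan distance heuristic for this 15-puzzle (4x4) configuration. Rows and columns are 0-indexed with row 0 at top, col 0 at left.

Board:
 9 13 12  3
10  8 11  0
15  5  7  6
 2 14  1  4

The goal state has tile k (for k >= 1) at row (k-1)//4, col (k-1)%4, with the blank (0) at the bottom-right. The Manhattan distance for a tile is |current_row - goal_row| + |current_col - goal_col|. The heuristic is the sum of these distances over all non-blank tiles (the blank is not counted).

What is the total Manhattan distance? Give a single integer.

Tile 9: (0,0)->(2,0) = 2
Tile 13: (0,1)->(3,0) = 4
Tile 12: (0,2)->(2,3) = 3
Tile 3: (0,3)->(0,2) = 1
Tile 10: (1,0)->(2,1) = 2
Tile 8: (1,1)->(1,3) = 2
Tile 11: (1,2)->(2,2) = 1
Tile 15: (2,0)->(3,2) = 3
Tile 5: (2,1)->(1,0) = 2
Tile 7: (2,2)->(1,2) = 1
Tile 6: (2,3)->(1,1) = 3
Tile 2: (3,0)->(0,1) = 4
Tile 14: (3,1)->(3,1) = 0
Tile 1: (3,2)->(0,0) = 5
Tile 4: (3,3)->(0,3) = 3
Sum: 2 + 4 + 3 + 1 + 2 + 2 + 1 + 3 + 2 + 1 + 3 + 4 + 0 + 5 + 3 = 36

Answer: 36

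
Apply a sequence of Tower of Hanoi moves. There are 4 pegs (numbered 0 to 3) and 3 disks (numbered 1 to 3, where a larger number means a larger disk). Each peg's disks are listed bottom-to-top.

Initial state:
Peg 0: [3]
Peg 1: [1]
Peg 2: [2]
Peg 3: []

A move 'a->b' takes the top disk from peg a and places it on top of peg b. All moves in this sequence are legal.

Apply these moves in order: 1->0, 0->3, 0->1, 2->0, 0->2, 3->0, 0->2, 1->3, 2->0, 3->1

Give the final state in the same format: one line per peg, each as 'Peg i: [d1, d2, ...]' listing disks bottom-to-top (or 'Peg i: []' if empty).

Answer: Peg 0: [1]
Peg 1: [3]
Peg 2: [2]
Peg 3: []

Derivation:
After move 1 (1->0):
Peg 0: [3, 1]
Peg 1: []
Peg 2: [2]
Peg 3: []

After move 2 (0->3):
Peg 0: [3]
Peg 1: []
Peg 2: [2]
Peg 3: [1]

After move 3 (0->1):
Peg 0: []
Peg 1: [3]
Peg 2: [2]
Peg 3: [1]

After move 4 (2->0):
Peg 0: [2]
Peg 1: [3]
Peg 2: []
Peg 3: [1]

After move 5 (0->2):
Peg 0: []
Peg 1: [3]
Peg 2: [2]
Peg 3: [1]

After move 6 (3->0):
Peg 0: [1]
Peg 1: [3]
Peg 2: [2]
Peg 3: []

After move 7 (0->2):
Peg 0: []
Peg 1: [3]
Peg 2: [2, 1]
Peg 3: []

After move 8 (1->3):
Peg 0: []
Peg 1: []
Peg 2: [2, 1]
Peg 3: [3]

After move 9 (2->0):
Peg 0: [1]
Peg 1: []
Peg 2: [2]
Peg 3: [3]

After move 10 (3->1):
Peg 0: [1]
Peg 1: [3]
Peg 2: [2]
Peg 3: []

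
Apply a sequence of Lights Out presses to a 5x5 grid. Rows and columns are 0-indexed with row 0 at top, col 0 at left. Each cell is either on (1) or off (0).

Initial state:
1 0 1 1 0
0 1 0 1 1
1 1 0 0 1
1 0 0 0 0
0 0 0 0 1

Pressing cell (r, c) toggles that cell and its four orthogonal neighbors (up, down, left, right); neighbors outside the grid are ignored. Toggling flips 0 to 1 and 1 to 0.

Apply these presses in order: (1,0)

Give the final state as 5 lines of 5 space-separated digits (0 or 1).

After press 1 at (1,0):
0 0 1 1 0
1 0 0 1 1
0 1 0 0 1
1 0 0 0 0
0 0 0 0 1

Answer: 0 0 1 1 0
1 0 0 1 1
0 1 0 0 1
1 0 0 0 0
0 0 0 0 1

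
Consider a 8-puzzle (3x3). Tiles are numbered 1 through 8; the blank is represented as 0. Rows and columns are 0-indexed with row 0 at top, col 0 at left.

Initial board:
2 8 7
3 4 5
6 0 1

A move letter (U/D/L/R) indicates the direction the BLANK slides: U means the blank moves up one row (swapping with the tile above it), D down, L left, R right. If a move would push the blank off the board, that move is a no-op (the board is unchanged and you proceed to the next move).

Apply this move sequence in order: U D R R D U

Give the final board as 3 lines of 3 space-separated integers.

After move 1 (U):
2 8 7
3 0 5
6 4 1

After move 2 (D):
2 8 7
3 4 5
6 0 1

After move 3 (R):
2 8 7
3 4 5
6 1 0

After move 4 (R):
2 8 7
3 4 5
6 1 0

After move 5 (D):
2 8 7
3 4 5
6 1 0

After move 6 (U):
2 8 7
3 4 0
6 1 5

Answer: 2 8 7
3 4 0
6 1 5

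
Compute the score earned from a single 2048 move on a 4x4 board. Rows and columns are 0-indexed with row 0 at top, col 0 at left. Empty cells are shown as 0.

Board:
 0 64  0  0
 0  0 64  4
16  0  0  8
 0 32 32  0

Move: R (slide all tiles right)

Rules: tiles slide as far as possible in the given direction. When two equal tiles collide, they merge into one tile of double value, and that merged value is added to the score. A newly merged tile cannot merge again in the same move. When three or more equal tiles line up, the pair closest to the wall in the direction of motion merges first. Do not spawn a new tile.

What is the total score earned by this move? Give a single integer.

Answer: 64

Derivation:
Slide right:
row 0: [0, 64, 0, 0] -> [0, 0, 0, 64]  score +0 (running 0)
row 1: [0, 0, 64, 4] -> [0, 0, 64, 4]  score +0 (running 0)
row 2: [16, 0, 0, 8] -> [0, 0, 16, 8]  score +0 (running 0)
row 3: [0, 32, 32, 0] -> [0, 0, 0, 64]  score +64 (running 64)
Board after move:
 0  0  0 64
 0  0 64  4
 0  0 16  8
 0  0  0 64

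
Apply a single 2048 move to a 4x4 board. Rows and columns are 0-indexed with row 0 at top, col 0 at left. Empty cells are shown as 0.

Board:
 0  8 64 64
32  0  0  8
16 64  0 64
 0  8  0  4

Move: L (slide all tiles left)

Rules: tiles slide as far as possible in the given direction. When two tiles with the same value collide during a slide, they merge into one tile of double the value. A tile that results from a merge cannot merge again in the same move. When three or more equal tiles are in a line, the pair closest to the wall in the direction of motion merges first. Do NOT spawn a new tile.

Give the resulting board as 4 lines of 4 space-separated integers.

Slide left:
row 0: [0, 8, 64, 64] -> [8, 128, 0, 0]
row 1: [32, 0, 0, 8] -> [32, 8, 0, 0]
row 2: [16, 64, 0, 64] -> [16, 128, 0, 0]
row 3: [0, 8, 0, 4] -> [8, 4, 0, 0]

Answer:   8 128   0   0
 32   8   0   0
 16 128   0   0
  8   4   0   0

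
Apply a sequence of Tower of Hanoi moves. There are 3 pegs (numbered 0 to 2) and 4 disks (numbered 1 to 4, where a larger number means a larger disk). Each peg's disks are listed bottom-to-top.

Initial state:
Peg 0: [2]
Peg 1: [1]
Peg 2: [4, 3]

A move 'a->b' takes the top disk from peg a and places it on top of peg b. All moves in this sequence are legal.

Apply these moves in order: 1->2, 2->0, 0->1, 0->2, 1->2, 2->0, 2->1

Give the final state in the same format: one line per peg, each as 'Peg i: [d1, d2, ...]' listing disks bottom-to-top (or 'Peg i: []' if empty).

After move 1 (1->2):
Peg 0: [2]
Peg 1: []
Peg 2: [4, 3, 1]

After move 2 (2->0):
Peg 0: [2, 1]
Peg 1: []
Peg 2: [4, 3]

After move 3 (0->1):
Peg 0: [2]
Peg 1: [1]
Peg 2: [4, 3]

After move 4 (0->2):
Peg 0: []
Peg 1: [1]
Peg 2: [4, 3, 2]

After move 5 (1->2):
Peg 0: []
Peg 1: []
Peg 2: [4, 3, 2, 1]

After move 6 (2->0):
Peg 0: [1]
Peg 1: []
Peg 2: [4, 3, 2]

After move 7 (2->1):
Peg 0: [1]
Peg 1: [2]
Peg 2: [4, 3]

Answer: Peg 0: [1]
Peg 1: [2]
Peg 2: [4, 3]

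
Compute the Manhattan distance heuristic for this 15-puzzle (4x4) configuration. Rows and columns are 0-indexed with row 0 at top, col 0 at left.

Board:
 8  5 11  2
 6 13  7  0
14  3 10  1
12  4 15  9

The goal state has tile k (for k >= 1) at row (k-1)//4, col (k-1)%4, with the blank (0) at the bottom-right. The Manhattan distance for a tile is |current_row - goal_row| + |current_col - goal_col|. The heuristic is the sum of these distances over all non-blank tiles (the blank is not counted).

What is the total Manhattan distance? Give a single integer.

Tile 8: at (0,0), goal (1,3), distance |0-1|+|0-3| = 4
Tile 5: at (0,1), goal (1,0), distance |0-1|+|1-0| = 2
Tile 11: at (0,2), goal (2,2), distance |0-2|+|2-2| = 2
Tile 2: at (0,3), goal (0,1), distance |0-0|+|3-1| = 2
Tile 6: at (1,0), goal (1,1), distance |1-1|+|0-1| = 1
Tile 13: at (1,1), goal (3,0), distance |1-3|+|1-0| = 3
Tile 7: at (1,2), goal (1,2), distance |1-1|+|2-2| = 0
Tile 14: at (2,0), goal (3,1), distance |2-3|+|0-1| = 2
Tile 3: at (2,1), goal (0,2), distance |2-0|+|1-2| = 3
Tile 10: at (2,2), goal (2,1), distance |2-2|+|2-1| = 1
Tile 1: at (2,3), goal (0,0), distance |2-0|+|3-0| = 5
Tile 12: at (3,0), goal (2,3), distance |3-2|+|0-3| = 4
Tile 4: at (3,1), goal (0,3), distance |3-0|+|1-3| = 5
Tile 15: at (3,2), goal (3,2), distance |3-3|+|2-2| = 0
Tile 9: at (3,3), goal (2,0), distance |3-2|+|3-0| = 4
Sum: 4 + 2 + 2 + 2 + 1 + 3 + 0 + 2 + 3 + 1 + 5 + 4 + 5 + 0 + 4 = 38

Answer: 38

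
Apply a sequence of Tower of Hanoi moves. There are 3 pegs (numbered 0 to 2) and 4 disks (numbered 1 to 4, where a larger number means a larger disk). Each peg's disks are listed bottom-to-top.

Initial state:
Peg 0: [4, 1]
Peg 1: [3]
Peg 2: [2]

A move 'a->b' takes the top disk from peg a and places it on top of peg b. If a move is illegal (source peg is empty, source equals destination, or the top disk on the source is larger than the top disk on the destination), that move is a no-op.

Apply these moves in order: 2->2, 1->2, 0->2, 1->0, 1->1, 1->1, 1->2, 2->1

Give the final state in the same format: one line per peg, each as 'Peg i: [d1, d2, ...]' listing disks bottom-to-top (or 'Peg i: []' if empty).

After move 1 (2->2):
Peg 0: [4, 1]
Peg 1: [3]
Peg 2: [2]

After move 2 (1->2):
Peg 0: [4, 1]
Peg 1: [3]
Peg 2: [2]

After move 3 (0->2):
Peg 0: [4]
Peg 1: [3]
Peg 2: [2, 1]

After move 4 (1->0):
Peg 0: [4, 3]
Peg 1: []
Peg 2: [2, 1]

After move 5 (1->1):
Peg 0: [4, 3]
Peg 1: []
Peg 2: [2, 1]

After move 6 (1->1):
Peg 0: [4, 3]
Peg 1: []
Peg 2: [2, 1]

After move 7 (1->2):
Peg 0: [4, 3]
Peg 1: []
Peg 2: [2, 1]

After move 8 (2->1):
Peg 0: [4, 3]
Peg 1: [1]
Peg 2: [2]

Answer: Peg 0: [4, 3]
Peg 1: [1]
Peg 2: [2]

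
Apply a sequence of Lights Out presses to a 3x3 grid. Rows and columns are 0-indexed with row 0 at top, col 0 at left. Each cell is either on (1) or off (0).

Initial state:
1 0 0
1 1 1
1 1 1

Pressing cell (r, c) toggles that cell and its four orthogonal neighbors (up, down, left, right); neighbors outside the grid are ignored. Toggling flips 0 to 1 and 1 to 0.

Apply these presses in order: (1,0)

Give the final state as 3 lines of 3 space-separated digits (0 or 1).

Answer: 0 0 0
0 0 1
0 1 1

Derivation:
After press 1 at (1,0):
0 0 0
0 0 1
0 1 1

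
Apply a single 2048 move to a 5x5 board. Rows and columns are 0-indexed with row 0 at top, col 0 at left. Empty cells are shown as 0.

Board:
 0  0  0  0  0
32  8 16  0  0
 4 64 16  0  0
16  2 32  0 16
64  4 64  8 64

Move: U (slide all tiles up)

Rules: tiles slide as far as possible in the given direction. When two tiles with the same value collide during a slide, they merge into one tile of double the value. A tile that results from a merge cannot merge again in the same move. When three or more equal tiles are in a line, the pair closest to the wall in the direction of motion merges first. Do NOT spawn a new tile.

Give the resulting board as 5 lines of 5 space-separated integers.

Slide up:
col 0: [0, 32, 4, 16, 64] -> [32, 4, 16, 64, 0]
col 1: [0, 8, 64, 2, 4] -> [8, 64, 2, 4, 0]
col 2: [0, 16, 16, 32, 64] -> [32, 32, 64, 0, 0]
col 3: [0, 0, 0, 0, 8] -> [8, 0, 0, 0, 0]
col 4: [0, 0, 0, 16, 64] -> [16, 64, 0, 0, 0]

Answer: 32  8 32  8 16
 4 64 32  0 64
16  2 64  0  0
64  4  0  0  0
 0  0  0  0  0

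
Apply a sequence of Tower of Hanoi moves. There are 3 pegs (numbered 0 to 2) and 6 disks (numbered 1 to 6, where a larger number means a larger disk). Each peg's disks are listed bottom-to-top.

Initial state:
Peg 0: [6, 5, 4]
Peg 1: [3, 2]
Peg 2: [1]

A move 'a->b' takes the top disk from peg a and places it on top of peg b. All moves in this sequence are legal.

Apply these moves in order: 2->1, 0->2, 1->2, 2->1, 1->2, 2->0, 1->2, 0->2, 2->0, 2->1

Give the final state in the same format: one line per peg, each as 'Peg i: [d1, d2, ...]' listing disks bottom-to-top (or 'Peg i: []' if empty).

After move 1 (2->1):
Peg 0: [6, 5, 4]
Peg 1: [3, 2, 1]
Peg 2: []

After move 2 (0->2):
Peg 0: [6, 5]
Peg 1: [3, 2, 1]
Peg 2: [4]

After move 3 (1->2):
Peg 0: [6, 5]
Peg 1: [3, 2]
Peg 2: [4, 1]

After move 4 (2->1):
Peg 0: [6, 5]
Peg 1: [3, 2, 1]
Peg 2: [4]

After move 5 (1->2):
Peg 0: [6, 5]
Peg 1: [3, 2]
Peg 2: [4, 1]

After move 6 (2->0):
Peg 0: [6, 5, 1]
Peg 1: [3, 2]
Peg 2: [4]

After move 7 (1->2):
Peg 0: [6, 5, 1]
Peg 1: [3]
Peg 2: [4, 2]

After move 8 (0->2):
Peg 0: [6, 5]
Peg 1: [3]
Peg 2: [4, 2, 1]

After move 9 (2->0):
Peg 0: [6, 5, 1]
Peg 1: [3]
Peg 2: [4, 2]

After move 10 (2->1):
Peg 0: [6, 5, 1]
Peg 1: [3, 2]
Peg 2: [4]

Answer: Peg 0: [6, 5, 1]
Peg 1: [3, 2]
Peg 2: [4]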